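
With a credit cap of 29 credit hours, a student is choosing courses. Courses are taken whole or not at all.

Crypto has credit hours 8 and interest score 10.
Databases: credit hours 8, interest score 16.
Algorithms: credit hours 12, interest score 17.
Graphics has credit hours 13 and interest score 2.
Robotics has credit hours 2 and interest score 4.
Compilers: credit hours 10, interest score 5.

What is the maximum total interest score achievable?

Crypto + Databases + Algorithms: credit hours 8 + 8 + 12 = 28 ≤ 29, interest score 10 + 16 + 17 = 43.
Databases + Algorithms + Robotics: credit hours 8 + 12 + 2 = 22 ≤ 29, interest score 16 + 17 + 4 = 37.
Crypto + Databases + Robotics + Compilers: credit hours 8 + 8 + 2 + 10 = 28 ≤ 29, interest score 10 + 16 + 4 + 5 = 35.
Best is Crypto, Databases, and Algorithms with total interest score 43.

43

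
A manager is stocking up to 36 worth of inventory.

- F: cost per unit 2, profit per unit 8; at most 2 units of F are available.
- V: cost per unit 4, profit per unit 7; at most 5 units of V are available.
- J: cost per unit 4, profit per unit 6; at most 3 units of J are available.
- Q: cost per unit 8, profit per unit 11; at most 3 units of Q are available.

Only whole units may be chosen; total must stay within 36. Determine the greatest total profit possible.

69

This is a bounded integer knapsack.
F has the best ratio (8/2); taking only F gives at most 2×8 = 16 (stopped by the supply cap of 2).
Mixing does better — 2×F, 5×V, and 3×J: cost 36 ≤ 36, profit 2·8 + 5·7 + 3·6 = 69.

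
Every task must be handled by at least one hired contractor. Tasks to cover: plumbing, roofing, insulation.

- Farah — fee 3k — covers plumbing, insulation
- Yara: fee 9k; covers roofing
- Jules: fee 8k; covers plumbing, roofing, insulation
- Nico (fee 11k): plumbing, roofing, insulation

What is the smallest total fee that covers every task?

8

The greedy cost-per-new-task heuristic would pick Farah and Jules for 11, but a cheaper cover exists.
Jules alone covers plumbing, roofing, insulation — every task.
Total fee: 8.
No cover costs less than 8.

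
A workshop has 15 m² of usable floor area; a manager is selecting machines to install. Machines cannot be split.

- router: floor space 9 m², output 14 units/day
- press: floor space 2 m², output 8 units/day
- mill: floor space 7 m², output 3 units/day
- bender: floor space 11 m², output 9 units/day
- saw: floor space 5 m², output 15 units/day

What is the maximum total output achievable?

29

Take router and saw: floor space 9 + 5 = 14 ≤ 15, output 14 + 15 = 29.
No other feasible combination does better.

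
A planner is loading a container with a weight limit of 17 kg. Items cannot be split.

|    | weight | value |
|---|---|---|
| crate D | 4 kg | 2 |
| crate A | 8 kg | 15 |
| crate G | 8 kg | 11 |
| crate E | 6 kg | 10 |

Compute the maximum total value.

Take crate A and crate G: weight 8 + 8 = 16 ≤ 17, value 15 + 11 = 26.
No other feasible combination does better.

26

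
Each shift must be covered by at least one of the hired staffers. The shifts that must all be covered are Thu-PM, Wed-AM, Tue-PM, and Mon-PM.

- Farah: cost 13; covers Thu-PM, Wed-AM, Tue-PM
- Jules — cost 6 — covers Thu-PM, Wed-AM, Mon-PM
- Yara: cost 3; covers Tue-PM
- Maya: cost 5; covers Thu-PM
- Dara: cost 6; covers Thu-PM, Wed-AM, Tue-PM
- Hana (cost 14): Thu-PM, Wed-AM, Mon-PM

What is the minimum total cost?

Choose Jules and Yara: together they cover Thu-PM, Wed-AM, Tue-PM, Mon-PM — every shift.
Total cost: 6 + 3 = 9.
No cover costs less than 9.

9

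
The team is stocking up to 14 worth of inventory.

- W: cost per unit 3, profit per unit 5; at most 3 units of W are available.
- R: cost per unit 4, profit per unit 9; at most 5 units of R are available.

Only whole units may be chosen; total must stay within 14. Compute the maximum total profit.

This is a bounded integer knapsack.
Take 2×W and 2×R: cost 14 ≤ 14, profit 2·5 + 2·9 = 28.
No other integer combination yields more.

28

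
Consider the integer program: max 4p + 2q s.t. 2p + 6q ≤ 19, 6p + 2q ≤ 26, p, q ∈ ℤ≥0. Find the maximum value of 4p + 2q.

(p,q)=(4,1): 2·4+6·1=14≤19, 6·4+2·1=26≤26, objective 18.
(p,q)=(4,0): 2·4+6·0=8≤19, 6·4+2·0=24≤26, objective 16.
(p,q)=(3,2): 2·3+6·2=18≤19, 6·3+2·2=22≤26, objective 16.
Maximum is 18 at (p,q)=(4,1).

18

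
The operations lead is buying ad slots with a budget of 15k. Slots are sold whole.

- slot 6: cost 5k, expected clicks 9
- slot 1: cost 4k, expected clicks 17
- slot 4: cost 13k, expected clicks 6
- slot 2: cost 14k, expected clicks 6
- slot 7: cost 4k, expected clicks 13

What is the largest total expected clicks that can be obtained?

39

This is a 0-1 knapsack instance.
Allowing fractional choices, the relaxed optimum would be about 39.9, but ad slots are indivisible.
slot 6 + slot 1 + slot 7: cost 5 + 4 + 4 = 13 ≤ 15, expected clicks 9 + 17 + 13 = 39.
slot 1 + slot 7: cost 4 + 4 = 8 ≤ 15, expected clicks 17 + 13 = 30.
Best is slot 6, slot 1, and slot 7 with total expected clicks 39.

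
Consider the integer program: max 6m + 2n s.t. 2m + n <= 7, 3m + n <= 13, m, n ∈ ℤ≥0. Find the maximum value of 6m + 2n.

20

The continuous relaxation peaks at (3.5, 0) with value 21.00; rounding to a feasible lattice point costs some objective.
(m,n)=(3,1): 2·3+1·1=7≤7, 3·3+1·1=10≤13, objective 20.
(m,n)=(3,0): 2·3+1·0=6≤7, 3·3+1·0=9≤13, objective 18.
(m,n)=(2,2): 2·2+1·2=6≤7, 3·2+1·2=8≤13, objective 16.
The best lattice point is (3,1), giving 20.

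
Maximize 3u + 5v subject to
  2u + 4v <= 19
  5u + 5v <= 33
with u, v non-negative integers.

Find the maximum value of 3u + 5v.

24

The continuous relaxation peaks at (3.7, 2.9) with value 25.60; rounding to a feasible lattice point costs some objective.
(u,v)=(3,3): 2·3+4·3=18≤19, 5·3+5·3=30≤33, objective 24.
(u,v)=(4,2): 2·4+4·2=16≤19, 5·4+5·2=30≤33, objective 22.
(u,v)=(2,3): 2·2+4·3=16≤19, 5·2+5·3=25≤33, objective 21.
(u,v)=(3,2): 2·3+4·2=14≤19, 5·3+5·2=25≤33, objective 19.
The best lattice point is (3,3), giving 24.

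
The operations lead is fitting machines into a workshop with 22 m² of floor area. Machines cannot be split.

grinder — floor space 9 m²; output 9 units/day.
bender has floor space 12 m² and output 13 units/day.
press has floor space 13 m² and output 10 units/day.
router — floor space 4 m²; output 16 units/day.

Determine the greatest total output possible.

29

Allowing fractional choices, the relaxed optimum would be about 35.0, but machines are indivisible.
grinder + router: floor space 9 + 4 = 13 ≤ 22, output 9 + 16 = 25.
press + router: floor space 13 + 4 = 17 ≤ 22, output 10 + 16 = 26.
bender + router: floor space 12 + 4 = 16 ≤ 22, output 13 + 16 = 29.
Best is bender and router with total output 29.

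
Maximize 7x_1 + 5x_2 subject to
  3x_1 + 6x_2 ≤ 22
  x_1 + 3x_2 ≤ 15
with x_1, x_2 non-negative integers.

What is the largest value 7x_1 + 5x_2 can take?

49

The continuous relaxation peaks at (7.33, 0) with value 51.33; rounding to a feasible lattice point costs some objective.
(x_1,x_2)=(7,0): 3·7+6·0=21≤22, 1·7+3·0=7≤15, objective 49.
(x_1,x_2)=(6,0): 3·6+6·0=18≤22, 1·6+3·0=6≤15, objective 42.
Maximum is 49 at (x_1,x_2)=(7,0).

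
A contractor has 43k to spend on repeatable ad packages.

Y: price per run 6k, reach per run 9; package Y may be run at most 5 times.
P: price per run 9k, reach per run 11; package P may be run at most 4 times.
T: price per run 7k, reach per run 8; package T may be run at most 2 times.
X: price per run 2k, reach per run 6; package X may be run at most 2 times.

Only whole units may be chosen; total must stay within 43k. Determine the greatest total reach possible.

Take 5×Y, 1×P, and 2×X: price 43 ≤ 43, reach 5·9 + 1·11 + 2·6 = 68.
X has the best ratio (6/2) and is taken to its limit of 2; remaining capacity is filled optimally with the others.

68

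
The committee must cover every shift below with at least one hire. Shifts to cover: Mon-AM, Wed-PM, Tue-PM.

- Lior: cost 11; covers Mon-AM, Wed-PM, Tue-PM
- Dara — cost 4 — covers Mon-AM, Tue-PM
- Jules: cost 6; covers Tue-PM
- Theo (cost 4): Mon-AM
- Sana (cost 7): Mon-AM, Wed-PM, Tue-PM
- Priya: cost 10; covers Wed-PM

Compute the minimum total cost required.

7

This is a weighted set-cover instance.
The greedy cost-per-new-shift heuristic would pick Dara and Sana for 11, but a cheaper cover exists.
Sana alone covers Mon-AM, Wed-PM, Tue-PM — every shift.
Total cost: 7.
No cover costs less than 7.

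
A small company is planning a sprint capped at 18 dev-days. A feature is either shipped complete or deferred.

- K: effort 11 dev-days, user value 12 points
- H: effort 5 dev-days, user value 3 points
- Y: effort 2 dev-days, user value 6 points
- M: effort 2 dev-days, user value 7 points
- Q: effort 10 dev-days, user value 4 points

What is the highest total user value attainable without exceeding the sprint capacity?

Allowing fractional choices, the relaxed optimum would be about 26.8, but features are indivisible.
K + H + Y: effort 11 + 5 + 2 = 18 ≤ 18, user value 12 + 3 + 6 = 21.
K + Y + M: effort 11 + 2 + 2 = 15 ≤ 18, user value 12 + 6 + 7 = 25.
K + H + M: effort 11 + 5 + 2 = 18 ≤ 18, user value 12 + 3 + 7 = 22.
Best is K, Y, and M with total user value 25.

25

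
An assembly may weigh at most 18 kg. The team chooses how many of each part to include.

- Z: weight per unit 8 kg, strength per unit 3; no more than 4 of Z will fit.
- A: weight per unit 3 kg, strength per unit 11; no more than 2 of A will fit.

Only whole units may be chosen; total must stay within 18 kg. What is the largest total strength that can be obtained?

This is a bounded integer knapsack.
Take 1×Z and 2×A: weight 14 ≤ 18, strength 1·3 + 2·11 = 25.
A has the best ratio (11/3) and is taken to its limit of 2; remaining capacity is filled optimally with the others.

25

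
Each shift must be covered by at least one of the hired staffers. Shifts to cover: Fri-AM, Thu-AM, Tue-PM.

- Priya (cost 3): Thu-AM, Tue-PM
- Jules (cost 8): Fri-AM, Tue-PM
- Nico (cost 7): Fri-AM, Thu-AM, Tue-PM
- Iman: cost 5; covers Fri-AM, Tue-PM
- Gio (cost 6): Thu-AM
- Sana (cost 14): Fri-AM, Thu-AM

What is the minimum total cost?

The greedy cost-per-new-shift heuristic would pick Priya and Iman for 8, but a cheaper cover exists.
Nico alone covers Fri-AM, Thu-AM, Tue-PM — every shift.
Total cost: 7.
No cover costs less than 7.

7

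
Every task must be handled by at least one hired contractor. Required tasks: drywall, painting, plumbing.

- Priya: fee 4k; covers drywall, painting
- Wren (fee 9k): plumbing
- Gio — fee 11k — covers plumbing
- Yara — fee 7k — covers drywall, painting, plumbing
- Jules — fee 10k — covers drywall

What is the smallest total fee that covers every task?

7

Yara alone covers drywall, painting, plumbing — every task.
Total fee: 7.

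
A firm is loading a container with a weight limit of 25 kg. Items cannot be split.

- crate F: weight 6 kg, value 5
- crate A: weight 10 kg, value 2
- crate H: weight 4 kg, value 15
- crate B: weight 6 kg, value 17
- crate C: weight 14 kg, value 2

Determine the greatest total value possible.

37

crate H + crate B + crate C: weight 4 + 6 + 14 = 24 ≤ 25, value 15 + 17 + 2 = 34.
crate F + crate H + crate B: weight 6 + 4 + 6 = 16 ≤ 25, value 5 + 15 + 17 = 37.
crate A + crate H + crate B: weight 10 + 4 + 6 = 20 ≤ 25, value 2 + 15 + 17 = 34.
Best is crate F, crate H, and crate B with total value 37.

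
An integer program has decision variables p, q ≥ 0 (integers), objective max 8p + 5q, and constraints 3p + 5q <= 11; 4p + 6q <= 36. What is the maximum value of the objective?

(p,q)=(3,0): 3·3+5·0=9≤11, 4·3+6·0=12≤36, objective 24.
(p,q)=(2,1): 3·2+5·1=11≤11, 4·2+6·1=14≤36, objective 21.
(p,q)=(2,0): 3·2+5·0=6≤11, 4·2+6·0=8≤36, objective 16.
The best lattice point is (3,0), giving 24.

24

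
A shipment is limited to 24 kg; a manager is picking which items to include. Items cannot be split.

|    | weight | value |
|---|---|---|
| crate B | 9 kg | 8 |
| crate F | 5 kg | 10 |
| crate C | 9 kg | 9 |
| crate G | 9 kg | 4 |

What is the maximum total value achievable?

crate B + crate F + crate C: weight 9 + 5 + 9 = 23 ≤ 24, value 8 + 10 + 9 = 27.
crate F + crate C + crate G: weight 5 + 9 + 9 = 23 ≤ 24, value 10 + 9 + 4 = 23.
Best is crate B, crate F, and crate C with total value 27.

27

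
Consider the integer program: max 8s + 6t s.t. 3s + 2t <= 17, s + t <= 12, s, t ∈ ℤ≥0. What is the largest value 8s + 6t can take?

50

The continuous relaxation peaks at (0, 8.5) with value 51.00; rounding to a feasible lattice point costs some objective.
(s,t)=(1,7): 3·1+2·7=17≤17, 1·1+1·7=8≤12, objective 50.
(s,t)=(0,8): 3·0+2·8=16≤17, 1·0+1·8=8≤12, objective 48.
(s,t)=(1,6): 3·1+2·6=15≤17, 1·1+1·6=7≤12, objective 44.
Maximum is 50 at (s,t)=(1,7).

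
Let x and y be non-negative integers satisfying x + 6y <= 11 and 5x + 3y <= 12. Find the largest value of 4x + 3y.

8

The continuous relaxation peaks at (1.44, 1.59) with value 10.56; rounding to a feasible lattice point costs some objective.
(x,y)=(2,0): 1·2+6·0=2≤11, 5·2+3·0=10≤12, objective 8.
(x,y)=(1,1): 1·1+6·1=7≤11, 5·1+3·1=8≤12, objective 7.
Maximum is 8 at (x,y)=(2,0).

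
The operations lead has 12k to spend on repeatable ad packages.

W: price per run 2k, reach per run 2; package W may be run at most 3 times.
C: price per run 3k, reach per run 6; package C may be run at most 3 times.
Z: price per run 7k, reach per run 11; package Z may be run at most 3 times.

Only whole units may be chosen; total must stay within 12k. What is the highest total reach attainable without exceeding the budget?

Take 1×W and 3×C: price 11 ≤ 12, reach 1·2 + 3·6 = 20.
C has the best ratio (6/3) and is taken to its limit of 3; remaining capacity is filled optimally with the others.

20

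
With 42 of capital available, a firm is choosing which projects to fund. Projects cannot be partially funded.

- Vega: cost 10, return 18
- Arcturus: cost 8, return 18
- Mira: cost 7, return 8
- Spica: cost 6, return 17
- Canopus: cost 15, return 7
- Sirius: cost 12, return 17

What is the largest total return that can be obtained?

This is an integer program with binary decision variables.
Take Vega, Arcturus, Spica, and Sirius: cost 10 + 8 + 6 + 12 = 36 ≤ 42, return 18 + 18 + 17 + 17 = 70.
No other feasible combination does better.

70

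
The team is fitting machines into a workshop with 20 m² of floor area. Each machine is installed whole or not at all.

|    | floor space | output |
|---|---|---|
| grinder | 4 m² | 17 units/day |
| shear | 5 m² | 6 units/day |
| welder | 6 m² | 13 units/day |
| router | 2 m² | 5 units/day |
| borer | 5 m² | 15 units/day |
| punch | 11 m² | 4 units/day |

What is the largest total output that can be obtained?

51

Allowing fractional choices, the relaxed optimum would be about 53.6, but machines are indivisible.
grinder + welder + router + borer: floor space 4 + 6 + 2 + 5 = 17 ≤ 20, output 17 + 13 + 5 + 15 = 50.
grinder + shear + welder + borer: floor space 4 + 5 + 6 + 5 = 20 ≤ 20, output 17 + 6 + 13 + 15 = 51.
Best is grinder, shear, welder, and borer with total output 51.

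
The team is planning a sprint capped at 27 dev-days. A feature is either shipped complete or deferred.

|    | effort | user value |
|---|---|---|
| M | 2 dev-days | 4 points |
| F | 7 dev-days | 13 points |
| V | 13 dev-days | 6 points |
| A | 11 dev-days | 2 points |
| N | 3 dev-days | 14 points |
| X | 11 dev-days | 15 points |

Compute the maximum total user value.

46

Treat it as a binary knapsack problem.
Allowing fractional choices, the relaxed optimum would be about 47.8, but features are indivisible.
F + N + X: effort 7 + 3 + 11 = 21 ≤ 27, user value 13 + 14 + 15 = 42.
M + F + V + N: effort 2 + 7 + 13 + 3 = 25 ≤ 27, user value 4 + 13 + 6 + 14 = 37.
M + F + N + X: effort 2 + 7 + 3 + 11 = 23 ≤ 27, user value 4 + 13 + 14 + 15 = 46.
Best is M, F, N, and X with total user value 46.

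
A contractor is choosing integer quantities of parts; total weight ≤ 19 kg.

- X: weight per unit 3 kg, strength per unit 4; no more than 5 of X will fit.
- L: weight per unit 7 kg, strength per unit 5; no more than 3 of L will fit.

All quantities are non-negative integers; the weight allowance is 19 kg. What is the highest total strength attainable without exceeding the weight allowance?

X has the best ratio (4/3); taking only X gives at most 5×4 = 20 (stopped by the supply cap of 5).
Mixing does better — 4×X and 1×L: weight 19 ≤ 19, strength 4·4 + 1·5 = 21.

21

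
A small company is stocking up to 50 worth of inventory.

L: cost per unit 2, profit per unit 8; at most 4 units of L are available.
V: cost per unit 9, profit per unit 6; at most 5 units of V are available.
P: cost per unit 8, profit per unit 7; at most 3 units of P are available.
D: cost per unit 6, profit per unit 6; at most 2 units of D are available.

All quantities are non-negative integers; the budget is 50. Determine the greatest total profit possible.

Take 4×L, 3×P, and 2×D: cost 44 ≤ 50, profit 4·8 + 3·7 + 2·6 = 65.
L has the best ratio (8/2) and is taken to its limit of 4; remaining capacity is filled optimally with the others.

65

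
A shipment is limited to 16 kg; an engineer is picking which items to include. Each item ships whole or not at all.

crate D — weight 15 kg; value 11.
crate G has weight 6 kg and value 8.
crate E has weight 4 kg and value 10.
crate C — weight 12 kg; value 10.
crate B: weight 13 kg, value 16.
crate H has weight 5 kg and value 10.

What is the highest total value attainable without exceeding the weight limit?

This is a 0-1 knapsack instance.
Allowing fractional choices, the relaxed optimum would be about 29.2, but items are indivisible.
crate E + crate H: weight 4 + 5 = 9 ≤ 16, value 10 + 10 = 20.
crate G + crate E + crate H: weight 6 + 4 + 5 = 15 ≤ 16, value 8 + 10 + 10 = 28.
Best is crate G, crate E, and crate H with total value 28.

28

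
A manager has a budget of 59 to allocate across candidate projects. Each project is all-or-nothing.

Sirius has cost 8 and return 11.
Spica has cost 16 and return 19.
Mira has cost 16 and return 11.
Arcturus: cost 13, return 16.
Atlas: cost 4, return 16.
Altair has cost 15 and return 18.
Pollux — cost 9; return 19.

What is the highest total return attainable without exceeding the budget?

Spica + Arcturus + Atlas + Altair + Pollux: cost 16 + 13 + 4 + 15 + 9 = 57 ≤ 59, return 19 + 16 + 16 + 18 + 19 = 88.
Sirius + Spica + Atlas + Altair + Pollux: cost 8 + 16 + 4 + 15 + 9 = 52 ≤ 59, return 11 + 19 + 16 + 18 + 19 = 83.
Best is Spica, Arcturus, Atlas, Altair, and Pollux with total return 88.

88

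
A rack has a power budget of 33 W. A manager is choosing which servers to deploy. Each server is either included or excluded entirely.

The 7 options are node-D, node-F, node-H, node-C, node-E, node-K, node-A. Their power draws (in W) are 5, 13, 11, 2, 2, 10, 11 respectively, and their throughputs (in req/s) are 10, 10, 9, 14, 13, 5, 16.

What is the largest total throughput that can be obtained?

63

Take node-D, node-F, node-C, node-E, and node-A: power draw 5 + 13 + 2 + 2 + 11 = 33 ≤ 33, throughput 10 + 10 + 14 + 13 + 16 = 63.
No other feasible combination does better.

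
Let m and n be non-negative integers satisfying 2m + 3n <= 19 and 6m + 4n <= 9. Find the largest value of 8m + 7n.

14

(m,n)=(0,2): 2·0+3·2=6≤19, 6·0+4·2=8≤9, objective 14.
(m,n)=(0,1): 2·0+3·1=3≤19, 6·0+4·1=4≤9, objective 7.
Maximum is 14 at (m,n)=(0,2).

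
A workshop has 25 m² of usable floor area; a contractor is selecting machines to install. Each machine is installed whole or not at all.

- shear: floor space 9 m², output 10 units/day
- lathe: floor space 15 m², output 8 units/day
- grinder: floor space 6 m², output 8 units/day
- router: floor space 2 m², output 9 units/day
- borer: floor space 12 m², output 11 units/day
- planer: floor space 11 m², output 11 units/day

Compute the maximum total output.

31

Allowing fractional choices, the relaxed optimum would be about 35.0, but machines are indivisible.
shear + router + borer: floor space 9 + 2 + 12 = 23 ≤ 25, output 10 + 9 + 11 = 30.
shear + router + planer: floor space 9 + 2 + 11 = 22 ≤ 25, output 10 + 9 + 11 = 30.
router + borer + planer: floor space 2 + 12 + 11 = 25 ≤ 25, output 9 + 11 + 11 = 31.
Best is router, borer, and planer with total output 31.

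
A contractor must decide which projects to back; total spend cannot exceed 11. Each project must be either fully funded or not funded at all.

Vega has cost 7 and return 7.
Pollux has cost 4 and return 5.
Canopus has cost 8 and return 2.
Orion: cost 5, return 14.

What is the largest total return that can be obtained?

Allowing fractional choices, the relaxed optimum would be about 21.0, but projects are indivisible.
Vega + Pollux: cost 7 + 4 = 11 ≤ 11, return 7 + 5 = 12.
Orion: cost 5 ≤ 11, return 14.
Pollux + Orion: cost 4 + 5 = 9 ≤ 11, return 5 + 14 = 19.
Best is Pollux and Orion with total return 19.

19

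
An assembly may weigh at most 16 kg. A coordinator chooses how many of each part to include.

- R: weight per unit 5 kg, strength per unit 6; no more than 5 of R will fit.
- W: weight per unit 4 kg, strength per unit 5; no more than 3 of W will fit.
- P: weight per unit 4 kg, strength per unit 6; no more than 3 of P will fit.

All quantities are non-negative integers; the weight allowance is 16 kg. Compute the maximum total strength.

23

P has the best ratio (6/4); taking only P gives at most 3×6 = 18 (stopped by the supply cap of 3).
Mixing does better — 1×W and 3×P: weight 16 ≤ 16, strength 1·5 + 3·6 = 23.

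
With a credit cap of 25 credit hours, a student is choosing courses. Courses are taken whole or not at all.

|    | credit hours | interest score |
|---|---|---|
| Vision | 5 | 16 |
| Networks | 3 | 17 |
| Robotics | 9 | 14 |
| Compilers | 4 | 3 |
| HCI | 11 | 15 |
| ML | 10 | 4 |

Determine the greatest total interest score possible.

51

Take Vision, Networks, Compilers, and HCI: credit hours 5 + 3 + 4 + 11 = 23 ≤ 25, interest score 16 + 17 + 3 + 15 = 51.
No other feasible combination does better.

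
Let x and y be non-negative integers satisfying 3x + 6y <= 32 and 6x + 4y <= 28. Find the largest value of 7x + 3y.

(x,y)=(4,1): 3·4+6·1=18≤32, 6·4+4·1=28≤28, objective 31.
(x,y)=(4,0): 3·4+6·0=12≤32, 6·4+4·0=24≤28, objective 28.
(x,y)=(3,2): 3·3+6·2=21≤32, 6·3+4·2=26≤28, objective 27.
The best lattice point is (4,1), giving 31.

31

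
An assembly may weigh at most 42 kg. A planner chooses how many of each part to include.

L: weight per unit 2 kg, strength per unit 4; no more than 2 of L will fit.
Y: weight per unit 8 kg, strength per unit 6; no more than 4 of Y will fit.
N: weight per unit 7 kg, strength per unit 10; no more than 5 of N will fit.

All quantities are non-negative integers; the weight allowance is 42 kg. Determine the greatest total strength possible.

Take 2×L and 5×N: weight 39 ≤ 42, strength 2·4 + 5·10 = 58.
L has the best ratio (4/2) and is taken to its limit of 2; remaining capacity is filled optimally with the others.

58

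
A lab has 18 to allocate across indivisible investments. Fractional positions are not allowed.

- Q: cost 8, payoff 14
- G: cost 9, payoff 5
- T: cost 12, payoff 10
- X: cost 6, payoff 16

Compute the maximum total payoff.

Allowing fractional choices, the relaxed optimum would be about 33.3, but investments are indivisible.
T + X: cost 12 + 6 = 18 ≤ 18, payoff 10 + 16 = 26.
Q + X: cost 8 + 6 = 14 ≤ 18, payoff 14 + 16 = 30.
Best is Q and X with total payoff 30.

30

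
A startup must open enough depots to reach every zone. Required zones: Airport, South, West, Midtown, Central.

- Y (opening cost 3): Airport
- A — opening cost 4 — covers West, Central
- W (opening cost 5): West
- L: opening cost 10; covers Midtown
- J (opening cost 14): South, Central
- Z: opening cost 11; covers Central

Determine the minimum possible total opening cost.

Choose Y, A, L, and J: together they cover Airport, South, West, Midtown, Central — every zone.
Total opening cost: 3 + 4 + 10 + 14 = 31.
No cover costs less than 31.

31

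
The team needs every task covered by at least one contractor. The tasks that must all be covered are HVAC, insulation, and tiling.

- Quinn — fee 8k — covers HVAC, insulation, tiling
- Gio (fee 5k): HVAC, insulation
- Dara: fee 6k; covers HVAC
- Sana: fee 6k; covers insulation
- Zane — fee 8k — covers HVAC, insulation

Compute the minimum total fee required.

8

The greedy cost-per-new-task heuristic would pick Gio and Quinn for 13, but a cheaper cover exists.
Quinn alone covers HVAC, insulation, tiling — every task.
Total fee: 8.
No cover costs less than 8.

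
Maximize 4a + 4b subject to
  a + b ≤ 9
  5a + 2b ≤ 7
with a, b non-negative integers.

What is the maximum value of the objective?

12

Relaxing integrality, the LP optimum is 14.00 at (a,b) = (0, 3.5), which is not an integer point.
(a,b)=(0,3): 1·0+1·3=3≤9, 5·0+2·3=6≤7, objective 12.
(a,b)=(0,2): 1·0+1·2=2≤9, 5·0+2·2=4≤7, objective 8.
Maximum is 12 at (a,b)=(0,3).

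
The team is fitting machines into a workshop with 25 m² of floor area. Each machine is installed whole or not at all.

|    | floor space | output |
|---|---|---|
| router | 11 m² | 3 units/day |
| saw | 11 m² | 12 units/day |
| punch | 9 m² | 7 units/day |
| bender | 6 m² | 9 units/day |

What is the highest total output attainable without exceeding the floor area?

saw + punch: floor space 11 + 9 = 20 ≤ 25, output 12 + 7 = 19.
saw + bender: floor space 11 + 6 = 17 ≤ 25, output 12 + 9 = 21.
punch + bender: floor space 9 + 6 = 15 ≤ 25, output 7 + 9 = 16.
Best is saw and bender with total output 21.

21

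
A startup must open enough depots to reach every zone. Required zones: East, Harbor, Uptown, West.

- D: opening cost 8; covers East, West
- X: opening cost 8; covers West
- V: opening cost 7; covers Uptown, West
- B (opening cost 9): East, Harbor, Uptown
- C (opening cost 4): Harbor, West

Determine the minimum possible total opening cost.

Choose B and C: together they cover East, Harbor, Uptown, West — every zone.
Total opening cost: 9 + 4 = 13.
No cover costs less than 13.

13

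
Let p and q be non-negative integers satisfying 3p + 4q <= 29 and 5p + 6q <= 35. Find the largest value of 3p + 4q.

23

(p,q)=(1,5) is feasible, giving 23.
(p,q)=(2,4) is feasible, giving 22.
No feasible integer point exceeds 23.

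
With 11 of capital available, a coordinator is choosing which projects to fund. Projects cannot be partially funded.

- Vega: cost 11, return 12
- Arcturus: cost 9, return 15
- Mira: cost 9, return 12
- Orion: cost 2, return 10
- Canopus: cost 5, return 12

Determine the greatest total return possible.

Allowing fractional choices, the relaxed optimum would be about 28.7, but projects are indivisible.
Mira + Orion: cost 9 + 2 = 11 ≤ 11, return 12 + 10 = 22.
Arcturus + Orion: cost 9 + 2 = 11 ≤ 11, return 15 + 10 = 25.
Orion + Canopus: cost 2 + 5 = 7 ≤ 11, return 10 + 12 = 22.
Best is Arcturus and Orion with total return 25.

25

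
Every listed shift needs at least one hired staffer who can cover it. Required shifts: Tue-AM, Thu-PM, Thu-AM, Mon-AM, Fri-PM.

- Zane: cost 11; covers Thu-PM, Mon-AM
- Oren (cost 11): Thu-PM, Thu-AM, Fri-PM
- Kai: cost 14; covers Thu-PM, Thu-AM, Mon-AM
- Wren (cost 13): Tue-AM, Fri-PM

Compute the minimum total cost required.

The greedy cost-per-new-shift heuristic would pick Oren, Zane, and Wren for 35, but a cheaper cover exists.
Choose Kai and Wren: together they cover Tue-AM, Thu-PM, Thu-AM, Mon-AM, Fri-PM — every shift.
Total cost: 14 + 13 = 27.
No cover costs less than 27.

27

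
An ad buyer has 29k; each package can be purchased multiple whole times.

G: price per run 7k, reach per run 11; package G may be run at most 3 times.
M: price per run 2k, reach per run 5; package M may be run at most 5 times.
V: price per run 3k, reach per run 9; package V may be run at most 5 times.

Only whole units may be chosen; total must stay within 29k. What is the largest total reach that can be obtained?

V has the best ratio (9/3); taking only V gives at most 5×9 = 45 (stopped by the supply cap of 5).
Mixing does better — 1×G, 5×M, and 4×V: price 29 ≤ 29, reach 1·11 + 5·5 + 4·9 = 72.

72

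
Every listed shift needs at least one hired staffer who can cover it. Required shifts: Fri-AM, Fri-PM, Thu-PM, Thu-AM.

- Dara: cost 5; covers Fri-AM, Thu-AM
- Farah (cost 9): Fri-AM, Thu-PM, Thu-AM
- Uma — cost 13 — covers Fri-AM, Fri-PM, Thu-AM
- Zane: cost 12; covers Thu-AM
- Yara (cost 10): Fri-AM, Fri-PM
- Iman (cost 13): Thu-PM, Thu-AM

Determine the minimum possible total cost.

The greedy cost-per-new-shift heuristic would pick Dara, Farah, and Yara for 24, but a cheaper cover exists.
Choose Farah and Yara: together they cover Fri-AM, Fri-PM, Thu-PM, Thu-AM — every shift.
Total cost: 9 + 10 = 19.
No cover costs less than 19.

19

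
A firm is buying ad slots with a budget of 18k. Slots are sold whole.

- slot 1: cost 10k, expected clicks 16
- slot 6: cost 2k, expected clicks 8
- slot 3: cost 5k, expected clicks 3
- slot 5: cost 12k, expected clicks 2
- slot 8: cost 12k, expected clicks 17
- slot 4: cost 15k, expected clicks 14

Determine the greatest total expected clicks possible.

27

Allowing fractional choices, the relaxed optimum would be about 32.5, but ad slots are indivisible.
slot 1 + slot 6 + slot 3: cost 10 + 2 + 5 = 17 ≤ 18, expected clicks 16 + 8 + 3 = 27.
slot 6 + slot 8: cost 2 + 12 = 14 ≤ 18, expected clicks 8 + 17 = 25.
Best is slot 1, slot 6, and slot 3 with total expected clicks 27.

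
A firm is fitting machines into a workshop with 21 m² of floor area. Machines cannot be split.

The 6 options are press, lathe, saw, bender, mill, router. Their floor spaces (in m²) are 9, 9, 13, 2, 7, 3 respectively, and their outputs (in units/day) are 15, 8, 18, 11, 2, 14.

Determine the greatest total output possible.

saw + bender + router: floor space 13 + 2 + 3 = 18 ≤ 21, output 18 + 11 + 14 = 43.
press + bender + mill + router: floor space 9 + 2 + 7 + 3 = 21 ≤ 21, output 15 + 11 + 2 + 14 = 42.
Best is saw, bender, and router with total output 43.

43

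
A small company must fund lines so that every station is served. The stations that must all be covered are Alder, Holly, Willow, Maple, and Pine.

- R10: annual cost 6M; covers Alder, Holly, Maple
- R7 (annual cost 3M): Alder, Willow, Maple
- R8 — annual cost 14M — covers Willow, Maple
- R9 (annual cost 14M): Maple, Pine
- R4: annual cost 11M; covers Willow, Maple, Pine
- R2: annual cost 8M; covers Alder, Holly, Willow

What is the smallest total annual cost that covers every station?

Choose R10 and R4: together they cover Alder, Holly, Willow, Maple, Pine — every station.
Total annual cost: 6 + 11 = 17.

17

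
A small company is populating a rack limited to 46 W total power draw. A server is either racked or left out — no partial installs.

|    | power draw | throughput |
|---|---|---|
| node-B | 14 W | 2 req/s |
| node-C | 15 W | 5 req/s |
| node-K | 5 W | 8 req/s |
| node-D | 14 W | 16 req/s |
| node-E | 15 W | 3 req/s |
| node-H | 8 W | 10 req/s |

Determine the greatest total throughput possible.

node-K + node-D + node-E + node-H: power draw 5 + 14 + 15 + 8 = 42 ≤ 46, throughput 8 + 16 + 3 + 10 = 37.
node-B + node-K + node-D + node-H: power draw 14 + 5 + 14 + 8 = 41 ≤ 46, throughput 2 + 8 + 16 + 10 = 36.
node-C + node-K + node-D + node-H: power draw 15 + 5 + 14 + 8 = 42 ≤ 46, throughput 5 + 8 + 16 + 10 = 39.
Best is node-C, node-K, node-D, and node-H with total throughput 39.

39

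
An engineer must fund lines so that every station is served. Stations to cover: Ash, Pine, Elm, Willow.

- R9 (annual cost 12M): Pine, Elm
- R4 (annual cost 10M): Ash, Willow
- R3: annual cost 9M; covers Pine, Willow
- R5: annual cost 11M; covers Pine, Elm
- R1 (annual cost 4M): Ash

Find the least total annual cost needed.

21

Choose R4 and R5: together they cover Ash, Pine, Elm, Willow — every station.
Total annual cost: 10 + 11 = 21.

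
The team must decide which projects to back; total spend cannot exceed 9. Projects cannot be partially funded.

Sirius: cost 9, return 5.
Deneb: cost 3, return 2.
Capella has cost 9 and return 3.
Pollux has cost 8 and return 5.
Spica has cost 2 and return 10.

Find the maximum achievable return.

12

Allowing fractional choices, the relaxed optimum would be about 14.5, but projects are indivisible.
Deneb + Spica: cost 3 + 2 = 5 ≤ 9, return 2 + 10 = 12.
Spica: cost 2 ≤ 9, return 10.
Best is Deneb and Spica with total return 12.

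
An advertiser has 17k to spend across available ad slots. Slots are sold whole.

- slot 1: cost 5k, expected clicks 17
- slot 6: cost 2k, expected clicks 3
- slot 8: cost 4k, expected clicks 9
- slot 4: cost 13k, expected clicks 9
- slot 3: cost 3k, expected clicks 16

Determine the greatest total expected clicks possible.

45

Allowing fractional choices, the relaxed optimum would be about 47.1, but ad slots are indivisible.
slot 1 + slot 6 + slot 3: cost 5 + 2 + 3 = 10 ≤ 17, expected clicks 17 + 3 + 16 = 36.
slot 1 + slot 6 + slot 8 + slot 3: cost 5 + 2 + 4 + 3 = 14 ≤ 17, expected clicks 17 + 3 + 9 + 16 = 45.
slot 1 + slot 8 + slot 3: cost 5 + 4 + 3 = 12 ≤ 17, expected clicks 17 + 9 + 16 = 42.
Best is slot 1, slot 6, slot 8, and slot 3 with total expected clicks 45.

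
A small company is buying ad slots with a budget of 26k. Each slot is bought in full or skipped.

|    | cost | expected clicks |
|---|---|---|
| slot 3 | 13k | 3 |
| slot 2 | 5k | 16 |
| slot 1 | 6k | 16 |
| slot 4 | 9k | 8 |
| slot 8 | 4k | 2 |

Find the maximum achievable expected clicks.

42

slot 3 + slot 2 + slot 1: cost 13 + 5 + 6 = 24 ≤ 26, expected clicks 3 + 16 + 16 = 35.
slot 2 + slot 1 + slot 4: cost 5 + 6 + 9 = 20 ≤ 26, expected clicks 16 + 16 + 8 = 40.
slot 2 + slot 1 + slot 4 + slot 8: cost 5 + 6 + 9 + 4 = 24 ≤ 26, expected clicks 16 + 16 + 8 + 2 = 42.
Best is slot 2, slot 1, slot 4, and slot 8 with total expected clicks 42.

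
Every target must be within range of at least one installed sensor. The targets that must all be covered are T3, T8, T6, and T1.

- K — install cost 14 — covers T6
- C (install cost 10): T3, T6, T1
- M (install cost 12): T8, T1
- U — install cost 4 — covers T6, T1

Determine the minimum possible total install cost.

The greedy cost-per-new-target heuristic would pick U, C, and M for 26, but a cheaper cover exists.
Choose C and M: together they cover T3, T8, T6, T1 — every target.
Total install cost: 10 + 12 = 22.
No cover costs less than 22.

22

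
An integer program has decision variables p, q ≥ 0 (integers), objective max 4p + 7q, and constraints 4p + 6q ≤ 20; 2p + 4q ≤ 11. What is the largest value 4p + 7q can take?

The continuous relaxation peaks at (3.5, 1) with value 21.00; rounding to a feasible lattice point costs some objective.
(p,q)=(5,0): 4·5+6·0=20≤20, 2·5+4·0=10≤11, objective 20.
(p,q)=(3,1): 4·3+6·1=18≤20, 2·3+4·1=10≤11, objective 19.
(p,q)=(4,0): 4·4+6·0=16≤20, 2·4+4·0=8≤11, objective 16.
The best lattice point is (5,0), giving 20.

20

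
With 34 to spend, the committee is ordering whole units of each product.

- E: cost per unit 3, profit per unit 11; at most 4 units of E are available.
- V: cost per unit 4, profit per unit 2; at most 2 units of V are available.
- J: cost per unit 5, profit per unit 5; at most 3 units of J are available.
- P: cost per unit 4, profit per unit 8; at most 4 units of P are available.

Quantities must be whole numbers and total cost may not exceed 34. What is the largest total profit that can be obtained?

81

4×E, 1×J, and 4×P: cost 33 ≤ 34, profit 4·11 + 1·5 + 4·8 = 81.
4×E, 2×J, and 3×P: cost 34 ≤ 34, profit 4·11 + 2·5 + 3·8 = 78.
Best is 81.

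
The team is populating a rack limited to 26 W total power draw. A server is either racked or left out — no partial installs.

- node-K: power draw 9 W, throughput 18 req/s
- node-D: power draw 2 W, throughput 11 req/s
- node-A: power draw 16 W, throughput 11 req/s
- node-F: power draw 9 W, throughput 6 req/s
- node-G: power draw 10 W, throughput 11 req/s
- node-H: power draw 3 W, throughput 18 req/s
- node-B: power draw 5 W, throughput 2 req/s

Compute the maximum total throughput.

58

node-K + node-D + node-G + node-H: power draw 9 + 2 + 10 + 3 = 24 ≤ 26, throughput 18 + 11 + 11 + 18 = 58.
node-K + node-D + node-F + node-H: power draw 9 + 2 + 9 + 3 = 23 ≤ 26, throughput 18 + 11 + 6 + 18 = 53.
Best is node-K, node-D, node-G, and node-H with total throughput 58.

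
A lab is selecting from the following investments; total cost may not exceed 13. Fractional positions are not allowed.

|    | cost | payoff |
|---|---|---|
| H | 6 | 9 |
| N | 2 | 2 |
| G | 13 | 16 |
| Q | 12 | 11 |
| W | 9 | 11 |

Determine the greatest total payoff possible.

N + W: cost 2 + 9 = 11 ≤ 13, payoff 2 + 11 = 13.
G: cost 13 ≤ 13, payoff 16.
Best is G with total payoff 16.

16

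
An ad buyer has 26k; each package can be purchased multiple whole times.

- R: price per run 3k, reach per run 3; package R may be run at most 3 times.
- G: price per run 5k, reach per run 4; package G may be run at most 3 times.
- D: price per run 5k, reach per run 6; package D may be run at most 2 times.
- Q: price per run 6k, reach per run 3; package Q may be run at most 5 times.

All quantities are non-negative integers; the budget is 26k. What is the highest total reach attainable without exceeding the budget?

Take 2×R, 2×G, and 2×D: price 26 ≤ 26, reach 2·3 + 2·4 + 2·6 = 26.
D has the best ratio (6/5) and is taken to its limit of 2; remaining capacity is filled optimally with the others.

26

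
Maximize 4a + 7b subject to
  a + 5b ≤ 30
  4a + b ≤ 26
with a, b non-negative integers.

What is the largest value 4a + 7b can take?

Relaxing integrality, the LP optimum is 55.68 at (a,b) = (5.26, 4.95), which is not an integer point.
(a,b)=(5,5): 1·5+5·5=30≤30, 4·5+1·5=25≤26, objective 55.
(a,b)=(4,5): 1·4+5·5=29≤30, 4·4+1·5=21≤26, objective 51.
(a,b)=(5,4): 1·5+5·4=25≤30, 4·5+1·4=24≤26, objective 48.
No feasible integer point exceeds 55.

55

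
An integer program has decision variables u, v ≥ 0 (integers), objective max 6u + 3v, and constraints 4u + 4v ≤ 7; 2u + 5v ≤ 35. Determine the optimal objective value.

6

(u,v)=(1,0) is feasible, giving 6.
(u,v)=(0,1) is feasible, giving 3.
(u,v)=(0,0) is feasible, giving 0.
Maximum is 6 at (u,v)=(1,0).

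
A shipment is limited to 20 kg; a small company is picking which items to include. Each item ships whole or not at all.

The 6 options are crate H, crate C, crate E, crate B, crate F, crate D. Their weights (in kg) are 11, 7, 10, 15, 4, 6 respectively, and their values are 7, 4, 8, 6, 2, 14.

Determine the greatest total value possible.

Allowing fractional choices, the relaxed optimum would be about 24.5, but items are indivisible.
crate E + crate D: weight 10 + 6 = 16 ≤ 20, value 8 + 14 = 22.
crate E + crate F + crate D: weight 10 + 4 + 6 = 20 ≤ 20, value 8 + 2 + 14 = 24.
Best is crate E, crate F, and crate D with total value 24.

24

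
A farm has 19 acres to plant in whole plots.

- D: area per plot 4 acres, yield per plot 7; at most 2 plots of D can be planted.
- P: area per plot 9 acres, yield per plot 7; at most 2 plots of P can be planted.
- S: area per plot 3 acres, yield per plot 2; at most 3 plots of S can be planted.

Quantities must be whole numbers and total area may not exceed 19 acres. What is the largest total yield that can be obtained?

21

This is a bounded integer knapsack.
2×D and 3×S: area 17 ≤ 19, yield 2·7 + 3·2 = 20.
2×D and 1×P: area 17 ≤ 19, yield 2·7 + 1·7 = 21.
Best is 21.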